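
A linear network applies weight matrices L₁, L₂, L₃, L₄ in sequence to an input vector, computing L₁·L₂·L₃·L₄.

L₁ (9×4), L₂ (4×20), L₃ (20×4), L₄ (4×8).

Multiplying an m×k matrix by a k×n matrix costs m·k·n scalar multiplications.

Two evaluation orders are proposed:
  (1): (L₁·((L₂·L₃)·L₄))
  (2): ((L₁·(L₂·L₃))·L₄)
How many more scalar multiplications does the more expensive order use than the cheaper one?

16

Order (1) = (L₁·((L₂·L₃)·L₄)): (L₂·L₃): 4×20 by 20×4 → 4×4, cost 4·20·4 = 320; ((L₂·L₃)·L₄): 4×4 by 4×8 → 4×8, cost 4·4·8 = 128; cumulative 448; (L₁·((L₂·L₃)·L₄)): 9×4 by 4×8 → 9×8, cost 9·4·8 = 288; cumulative 736. Total 736.
Order (2) = ((L₁·(L₂·L₃))·L₄): (L₂·L₃): 4×20 by 20×4 → 4×4, cost 4·20·4 = 320; (L₁·(L₂·L₃)): 9×4 by 4×4 → 9×4, cost 9·4·4 = 144; cumulative 464; ((L₁·(L₂·L₃))·L₄): 9×4 by 4×8 → 9×8, cost 9·4·8 = 288; cumulative 752. Total 752.
Difference: |736 − 752| = 16.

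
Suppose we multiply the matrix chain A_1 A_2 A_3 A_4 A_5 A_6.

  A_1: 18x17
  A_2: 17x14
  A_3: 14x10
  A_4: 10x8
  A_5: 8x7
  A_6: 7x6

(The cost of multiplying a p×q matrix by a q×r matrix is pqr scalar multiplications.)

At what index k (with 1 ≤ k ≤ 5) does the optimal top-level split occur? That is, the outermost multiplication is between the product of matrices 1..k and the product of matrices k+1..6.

1

Adjacent pairs: A_1A_2 = 18·17·14 = 4284; A_2A_3 = 17·14·10 = 2380; A_3A_4 = 14·10·8 = 1120; A_4A_5 = 10·8·7 = 560; A_5A_6 = 8·7·6 = 336.
Length 3: A_1..A_3: k=1: 0+2380+18·17·10=5440; k=2: 4284+0+18·14·10=6804 → min 5440 | A_2..A_4: k=2: 0+1120+17·14·8=3024; k=3: 2380+0+17·10·8=3740 → min 3024 | A_3..A_5: k=3: 0+560+14·10·7=1540; k=4: 1120+0+14·8·7=1904 → min 1540 | A_4..A_6: k=4: 0+336+10·8·6=816; k=5: 560+0+10·7·6=980 → min 816.
Length 4: A_1..A_4: k=1: 0+3024+18·17·8=5472; k=2: 4284+1120+18·14·8=7420; k=3: 5440+0+18·10·8=6880 → min 5472 | A_2..A_5: k=2: 0+1540+17·14·7=3206; k=3: 2380+560+17·10·7=4130; k=4: 3024+0+17·8·7=3976 → min 3206 | A_3..A_6: k=3: 0+816+14·10·6=1656; k=4: 1120+336+14·8·6=2128; k=5: 1540+0+14·7·6=2128 → min 1656.
Length 5: A_1..A_5: k=1: 0+3206+18·17·7=5348; k=2: 4284+1540+18·14·7=7588; k=3: 5440+560+18·10·7=7260; k=4: 5472+0+18·8·7=6480 → min 5348 | A_2..A_6: k=2: 0+1656+17·14·6=3084; k=3: 2380+816+17·10·6=4216; k=4: 3024+336+17·8·6=4176; k=5: 3206+0+17·7·6=3920 → min 3084.
Top-level splits: k=1: (A_1..A_1)·(A_2..A_6) → 0+3084+18·17·6 = 4920; k=2: (A_1..A_2)·(A_3..A_6) → 4284+1656+18·14·6 = 7452; k=3: (A_1..A_3)·(A_4..A_6) → 5440+816+18·10·6 = 7336; k=4: (A_1..A_4)·(A_5..A_6) → 5472+336+18·8·6 = 6672; k=5: (A_1..A_5)·(A_6..A_6) → 5348+0+18·7·6 = 6104.
Best split is after A_1, i.e. k = 1.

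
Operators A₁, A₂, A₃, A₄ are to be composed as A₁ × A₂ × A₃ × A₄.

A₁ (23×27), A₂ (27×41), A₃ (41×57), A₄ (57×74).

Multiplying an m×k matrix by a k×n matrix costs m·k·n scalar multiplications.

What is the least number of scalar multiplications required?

Adjacent pairs: A₁A₂ = 23·27·41 = 25461; A₂A₃ = 27·41·57 = 63099; A₃A₄ = 41·57·74 = 172938.
Length 3: A₁..A₃: k=1: 0+63099+23·27·57=98496; k=2: 25461+0+23·41·57=79212 → min 79212 | A₂..A₄: k=2: 0+172938+27·41·74=254856; k=3: 63099+0+27·57·74=176985 → min 176985.
Length 4: A₁..A₄: k=1: 0+176985+23·27·74=222939; k=2: 25461+172938+23·41·74=268181; k=3: 79212+0+23·57·74=176226 → min 176226.
Optimal order: (((A₁ × A₂) × A₃) × A₄) with cost 176226.

176226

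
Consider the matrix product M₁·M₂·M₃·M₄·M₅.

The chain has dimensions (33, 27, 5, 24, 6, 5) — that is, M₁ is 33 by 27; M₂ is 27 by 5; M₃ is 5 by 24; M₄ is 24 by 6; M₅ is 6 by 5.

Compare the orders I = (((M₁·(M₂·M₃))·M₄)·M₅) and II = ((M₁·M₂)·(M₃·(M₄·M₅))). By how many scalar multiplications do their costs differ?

23766

Order I = (((M₁·(M₂·M₃))·M₄)·M₅): (M₂·M₃): 27×5 by 5×24 → 27×24, cost 27·5·24 = 3240; (M₁·(M₂·M₃)): 33×27 by 27×24 → 33×24, cost 33·27·24 = 21384; cumulative 24624; ((M₁·(M₂·M₃))·M₄): 33×24 by 24×6 → 33×6, cost 33·24·6 = 4752; cumulative 29376; (((M₁·(M₂·M₃))·M₄)·M₅): 33×6 by 6×5 → 33×5, cost 33·6·5 = 990; cumulative 30366. Total 30366.
Order II = ((M₁·M₂)·(M₃·(M₄·M₅))): (M₁·M₂): 33×27 by 27×5 → 33×5, cost 33·27·5 = 4455; (M₄·M₅): 24×6 by 6×5 → 24×5, cost 24·6·5 = 720; (M₃·(M₄·M₅)): 5×24 by 24×5 → 5×5, cost 5·24·5 = 600; cumulative 1320; ((M₁·M₂)·(M₃·(M₄·M₅))): 33×5 by 5×5 → 33×5, cost 33·5·5 = 825; cumulative 6600. Total 6600.
Difference: |30366 − 6600| = 23766.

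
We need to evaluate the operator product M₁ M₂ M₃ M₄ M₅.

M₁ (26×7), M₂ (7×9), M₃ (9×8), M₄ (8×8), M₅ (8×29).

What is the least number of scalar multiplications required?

Adjacent pairs: M₁M₂ = 26·7·9 = 1638; M₂M₃ = 7·9·8 = 504; M₃M₄ = 9·8·8 = 576; M₄M₅ = 8·8·29 = 1856.
Length 3: M₁..M₃: k=1: 0+504+26·7·8=1960; k=2: 1638+0+26·9·8=3510 → min 1960 | M₂..M₄: k=2: 0+576+7·9·8=1080; k=3: 504+0+7·8·8=952 → min 952 | M₃..M₅: k=3: 0+1856+9·8·29=3944; k=4: 576+0+9·8·29=2664 → min 2664.
Length 4: M₁..M₄: k=1: 0+952+26·7·8=2408; k=2: 1638+576+26·9·8=4086; k=3: 1960+0+26·8·8=3624 → min 2408 | M₂..M₅: k=2: 0+2664+7·9·29=4491; k=3: 504+1856+7·8·29=3984; k=4: 952+0+7·8·29=2576 → min 2576.
Length 5: M₁..M₅: k=1: 0+2576+26·7·29=7854; k=2: 1638+2664+26·9·29=11088; k=3: 1960+1856+26·8·29=9848; k=4: 2408+0+26·8·29=8440 → min 7854.
Optimal order: (M₁ (((M₂ M₃) M₄) M₅)) with cost 7854.

7854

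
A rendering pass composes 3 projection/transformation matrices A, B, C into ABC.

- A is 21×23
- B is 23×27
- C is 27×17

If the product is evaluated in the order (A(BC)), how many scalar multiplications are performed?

(BC): 23×27 by 27×17 → 23×17, cost 23·27·17 = 10557
(A(BC)): 21×23 by 23×17 → 21×17, cost 21·23·17 = 8211; cumulative 18768
Total: 18768 scalar multiplications.

18768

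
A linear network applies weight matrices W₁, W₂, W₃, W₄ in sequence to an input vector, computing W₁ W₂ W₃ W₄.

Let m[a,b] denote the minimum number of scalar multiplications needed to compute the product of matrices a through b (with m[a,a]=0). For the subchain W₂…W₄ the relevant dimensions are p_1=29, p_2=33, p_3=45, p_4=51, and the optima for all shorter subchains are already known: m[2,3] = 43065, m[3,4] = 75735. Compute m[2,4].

m[2,4] = min over k∈[2,3] of m[2,k]+m[k+1,4]+p_{1}·p_k·p_{4}.
k=2: 0 + 75735 + 29·33·51 = 124542; k=3: 43065 + 0 + 29·45·51 = 109620.
Minimum: 109620 at k=3.

109620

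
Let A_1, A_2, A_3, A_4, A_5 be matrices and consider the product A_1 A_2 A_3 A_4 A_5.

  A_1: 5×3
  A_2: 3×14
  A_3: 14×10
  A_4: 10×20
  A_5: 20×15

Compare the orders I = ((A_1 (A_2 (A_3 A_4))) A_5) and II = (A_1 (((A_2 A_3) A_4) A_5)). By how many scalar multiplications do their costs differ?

Order I = ((A_1 (A_2 (A_3 A_4))) A_5): (A_3 A_4): 14×10 by 10×20 → 14×20, cost 14·10·20 = 2800; (A_2 (A_3 A_4)): 3×14 by 14×20 → 3×20, cost 3·14·20 = 840; cumulative 3640; (A_1 (A_2 (A_3 A_4))): 5×3 by 3×20 → 5×20, cost 5·3·20 = 300; cumulative 3940; ((A_1 (A_2 (A_3 A_4))) A_5): 5×20 by 20×15 → 5×15, cost 5·20·15 = 1500; cumulative 5440. Total 5440.
Order II = (A_1 (((A_2 A_3) A_4) A_5)): (A_2 A_3): 3×14 by 14×10 → 3×10, cost 3·14·10 = 420; ((A_2 A_3) A_4): 3×10 by 10×20 → 3×20, cost 3·10·20 = 600; cumulative 1020; (((A_2 A_3) A_4) A_5): 3×20 by 20×15 → 3×15, cost 3·20·15 = 900; cumulative 1920; (A_1 (((A_2 A_3) A_4) A_5)): 5×3 by 3×15 → 5×15, cost 5·3·15 = 225; cumulative 2145. Total 2145.
Difference: |5440 − 2145| = 3295.

3295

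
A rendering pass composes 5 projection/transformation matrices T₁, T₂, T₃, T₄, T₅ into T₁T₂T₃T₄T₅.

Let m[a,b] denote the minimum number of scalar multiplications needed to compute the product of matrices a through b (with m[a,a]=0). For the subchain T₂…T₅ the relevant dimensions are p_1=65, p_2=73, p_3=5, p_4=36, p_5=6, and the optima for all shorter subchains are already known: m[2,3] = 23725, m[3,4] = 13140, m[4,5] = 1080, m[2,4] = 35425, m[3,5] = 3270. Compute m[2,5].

26755

m[2,5] = min over k∈[2,4] of m[2,k]+m[k+1,5]+p_{1}·p_k·p_{5}.
k=2: 0 + 3270 + 65·73·6 = 31740; k=3: 23725 + 1080 + 65·5·6 = 26755; k=4: 35425 + 0 + 65·36·6 = 49465.
Minimum: 26755 at k=3.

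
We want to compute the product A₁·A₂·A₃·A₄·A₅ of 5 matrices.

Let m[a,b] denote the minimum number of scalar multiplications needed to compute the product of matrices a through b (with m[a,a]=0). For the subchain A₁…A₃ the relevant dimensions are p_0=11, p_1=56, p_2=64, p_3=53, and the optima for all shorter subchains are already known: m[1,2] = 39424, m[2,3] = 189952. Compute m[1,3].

m[1,3] = min over k∈[1,2] of m[1,k]+m[k+1,3]+p_{0}·p_k·p_{3}.
k=1: 0 + 189952 + 11·56·53 = 222600; k=2: 39424 + 0 + 11·64·53 = 76736.
Minimum: 76736 at k=2.

76736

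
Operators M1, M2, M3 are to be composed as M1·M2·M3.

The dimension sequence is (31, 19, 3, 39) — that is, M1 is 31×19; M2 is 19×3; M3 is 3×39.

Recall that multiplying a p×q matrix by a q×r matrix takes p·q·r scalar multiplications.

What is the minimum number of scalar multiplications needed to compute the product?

5394

Order (M1·(M2·M3)): (M2·M3): 19×3 by 3×39 → 19×39, cost 19·3·39 = 2223; (M1·(M2·M3)): 31×19 by 19×39 → 31×39, cost 31·19·39 = 22971; cumulative 25194. Total 25194.
Order ((M1·M2)·M3): (M1·M2): 31×19 by 19×3 → 31×3, cost 31·19·3 = 1767; ((M1·M2)·M3): 31×3 by 3×39 → 31×39, cost 31·3·39 = 3627; cumulative 5394. Total 5394.
Minimum: 5394.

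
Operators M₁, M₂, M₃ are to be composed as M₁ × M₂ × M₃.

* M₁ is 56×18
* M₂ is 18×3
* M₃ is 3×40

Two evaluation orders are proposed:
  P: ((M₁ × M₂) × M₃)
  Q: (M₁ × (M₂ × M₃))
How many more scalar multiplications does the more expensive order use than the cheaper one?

Order P = ((M₁ × M₂) × M₃): (M₁ × M₂): 56×18 by 18×3 → 56×3, cost 56·18·3 = 3024; ((M₁ × M₂) × M₃): 56×3 by 3×40 → 56×40, cost 56·3·40 = 6720; cumulative 9744. Total 9744.
Order Q = (M₁ × (M₂ × M₃)): (M₂ × M₃): 18×3 by 3×40 → 18×40, cost 18·3·40 = 2160; (M₁ × (M₂ × M₃)): 56×18 by 18×40 → 56×40, cost 56·18·40 = 40320; cumulative 42480. Total 42480.
Difference: |9744 − 42480| = 32736.

32736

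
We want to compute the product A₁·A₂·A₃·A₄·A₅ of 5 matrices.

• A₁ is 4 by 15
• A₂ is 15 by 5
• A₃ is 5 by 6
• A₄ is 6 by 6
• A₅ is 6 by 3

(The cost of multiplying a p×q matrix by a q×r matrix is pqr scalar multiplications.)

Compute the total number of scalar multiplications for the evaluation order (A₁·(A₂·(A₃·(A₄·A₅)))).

603

(A₄·A₅): 6×6 by 6×3 → 6×3, cost 6·6·3 = 108
(A₃·(A₄·A₅)): 5×6 by 6×3 → 5×3, cost 5·6·3 = 90; cumulative 198
(A₂·(A₃·(A₄·A₅))): 15×5 by 5×3 → 15×3, cost 15·5·3 = 225; cumulative 423
(A₁·(A₂·(A₃·(A₄·A₅)))): 4×15 by 15×3 → 4×3, cost 4·15·3 = 180; cumulative 603
Total: 603 scalar multiplications.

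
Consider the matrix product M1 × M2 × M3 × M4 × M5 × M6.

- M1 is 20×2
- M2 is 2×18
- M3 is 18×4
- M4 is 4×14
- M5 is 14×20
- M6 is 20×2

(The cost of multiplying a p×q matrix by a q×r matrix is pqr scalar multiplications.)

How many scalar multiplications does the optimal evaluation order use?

912

Adjacent pairs: M1M2 = 20·2·18 = 720; M2M3 = 2·18·4 = 144; M3M4 = 18·4·14 = 1008; M4M5 = 4·14·20 = 1120; M5M6 = 14·20·2 = 560.
Length 3: M1..M3: k=1: 0+144+20·2·4=304; k=2: 720+0+20·18·4=2160 → min 304 | M2..M4: k=2: 0+1008+2·18·14=1512; k=3: 144+0+2·4·14=256 → min 256 | M3..M5: k=3: 0+1120+18·4·20=2560; k=4: 1008+0+18·14·20=6048 → min 2560 | M4..M6: k=4: 0+560+4·14·2=672; k=5: 1120+0+4·20·2=1280 → min 672.
Length 4: M1..M4: k=1: 0+256+20·2·14=816; k=2: 720+1008+20·18·14=6768; k=3: 304+0+20·4·14=1424 → min 816 | M2..M5: k=2: 0+2560+2·18·20=3280; k=3: 144+1120+2·4·20=1424; k=4: 256+0+2·14·20=816 → min 816 | M3..M6: k=3: 0+672+18·4·2=816; k=4: 1008+560+18·14·2=2072; k=5: 2560+0+18·20·2=3280 → min 816.
Length 5: M1..M5: k=1: 0+816+20·2·20=1616; k=2: 720+2560+20·18·20=10480; k=3: 304+1120+20·4·20=3024; k=4: 816+0+20·14·20=6416 → min 1616 | M2..M6: k=2: 0+816+2·18·2=888; k=3: 144+672+2·4·2=832; k=4: 256+560+2·14·2=872; k=5: 816+0+2·20·2=896 → min 832.
Length 6: M1..M6: k=1: 0+832+20·2·2=912; k=2: 720+816+20·18·2=2256; k=3: 304+672+20·4·2=1136; k=4: 816+560+20·14·2=1936; k=5: 1616+0+20·20·2=2416 → min 912.
Optimal order: (M1 × ((M2 × M3) × (M4 × (M5 × M6)))) with cost 912.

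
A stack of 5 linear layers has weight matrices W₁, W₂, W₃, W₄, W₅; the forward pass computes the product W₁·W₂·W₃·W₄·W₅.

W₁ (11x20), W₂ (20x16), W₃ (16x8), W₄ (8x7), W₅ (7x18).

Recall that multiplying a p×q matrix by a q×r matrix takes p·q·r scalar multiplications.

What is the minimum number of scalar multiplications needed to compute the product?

6062

Adjacent pairs: W₁W₂ = 11·20·16 = 3520; W₂W₃ = 20·16·8 = 2560; W₃W₄ = 16·8·7 = 896; W₄W₅ = 8·7·18 = 1008.
Length 3: W₁..W₃: k=1: 0+2560+11·20·8=4320; k=2: 3520+0+11·16·8=4928 → min 4320 | W₂..W₄: k=2: 0+896+20·16·7=3136; k=3: 2560+0+20·8·7=3680 → min 3136 | W₃..W₅: k=3: 0+1008+16·8·18=3312; k=4: 896+0+16·7·18=2912 → min 2912.
Length 4: W₁..W₄: k=1: 0+3136+11·20·7=4676; k=2: 3520+896+11·16·7=5648; k=3: 4320+0+11·8·7=4936 → min 4676 | W₂..W₅: k=2: 0+2912+20·16·18=8672; k=3: 2560+1008+20·8·18=6448; k=4: 3136+0+20·7·18=5656 → min 5656.
Length 5: W₁..W₅: k=1: 0+5656+11·20·18=9616; k=2: 3520+2912+11·16·18=9600; k=3: 4320+1008+11·8·18=6912; k=4: 4676+0+11·7·18=6062 → min 6062.
Optimal order: ((W₁·(W₂·(W₃·W₄)))·W₅) with cost 6062.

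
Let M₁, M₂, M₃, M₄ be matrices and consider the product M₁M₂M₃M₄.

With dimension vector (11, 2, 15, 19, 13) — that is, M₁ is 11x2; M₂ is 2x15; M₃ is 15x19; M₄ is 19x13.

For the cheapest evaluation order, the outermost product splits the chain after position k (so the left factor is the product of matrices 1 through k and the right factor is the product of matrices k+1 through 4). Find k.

Adjacent pairs: M₁M₂ = 11·2·15 = 330; M₂M₃ = 2·15·19 = 570; M₃M₄ = 15·19·13 = 3705.
Length 3: M₁..M₃: k=1: 0+570+11·2·19=988; k=2: 330+0+11·15·19=3465 → min 988 | M₂..M₄: k=2: 0+3705+2·15·13=4095; k=3: 570+0+2·19·13=1064 → min 1064.
Top-level splits: k=1: (M₁..M₁)·(M₂..M₄) → 0+1064+11·2·13 = 1350; k=2: (M₁..M₂)·(M₃..M₄) → 330+3705+11·15·13 = 6180; k=3: (M₁..M₃)·(M₄..M₄) → 988+0+11·19·13 = 3705.
Best split is after M₁, i.e. k = 1.

1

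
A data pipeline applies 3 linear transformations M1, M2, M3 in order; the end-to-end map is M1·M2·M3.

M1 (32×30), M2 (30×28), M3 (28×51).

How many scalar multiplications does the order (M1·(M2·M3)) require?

(M2·M3): 30×28 by 28×51 → 30×51, cost 30·28·51 = 42840
(M1·(M2·M3)): 32×30 by 30×51 → 32×51, cost 32·30·51 = 48960; cumulative 91800
Total: 91800 scalar multiplications.

91800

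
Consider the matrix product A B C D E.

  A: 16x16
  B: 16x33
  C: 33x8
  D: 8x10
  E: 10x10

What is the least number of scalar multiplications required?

8352

Adjacent pairs: AB = 16·16·33 = 8448; BC = 16·33·8 = 4224; CD = 33·8·10 = 2640; DE = 8·10·10 = 800.
Length 3: A..C: k=1: 0+4224+16·16·8=6272; k=2: 8448+0+16·33·8=12672 → min 6272 | B..D: k=2: 0+2640+16·33·10=7920; k=3: 4224+0+16·8·10=5504 → min 5504 | C..E: k=3: 0+800+33·8·10=3440; k=4: 2640+0+33·10·10=5940 → min 3440.
Length 4: A..D: k=1: 0+5504+16·16·10=8064; k=2: 8448+2640+16·33·10=16368; k=3: 6272+0+16·8·10=7552 → min 7552 | B..E: k=2: 0+3440+16·33·10=8720; k=3: 4224+800+16·8·10=6304; k=4: 5504+0+16·10·10=7104 → min 6304.
Length 5: A..E: k=1: 0+6304+16·16·10=8864; k=2: 8448+3440+16·33·10=17168; k=3: 6272+800+16·8·10=8352; k=4: 7552+0+16·10·10=9152 → min 8352.
Optimal order: ((A (B C)) (D E)) with cost 8352.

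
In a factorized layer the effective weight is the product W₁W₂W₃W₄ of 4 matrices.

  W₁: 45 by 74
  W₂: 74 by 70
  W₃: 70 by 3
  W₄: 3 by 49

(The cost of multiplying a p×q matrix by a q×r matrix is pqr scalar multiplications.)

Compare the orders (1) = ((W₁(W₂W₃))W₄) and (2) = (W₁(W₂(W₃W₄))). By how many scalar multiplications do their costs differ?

Order (1) = ((W₁(W₂W₃))W₄): (W₂W₃): 74×70 by 70×3 → 74×3, cost 74·70·3 = 15540; (W₁(W₂W₃)): 45×74 by 74×3 → 45×3, cost 45·74·3 = 9990; cumulative 25530; ((W₁(W₂W₃))W₄): 45×3 by 3×49 → 45×49, cost 45·3·49 = 6615; cumulative 32145. Total 32145.
Order (2) = (W₁(W₂(W₃W₄))): (W₃W₄): 70×3 by 3×49 → 70×49, cost 70·3·49 = 10290; (W₂(W₃W₄)): 74×70 by 70×49 → 74×49, cost 74·70·49 = 253820; cumulative 264110; (W₁(W₂(W₃W₄))): 45×74 by 74×49 → 45×49, cost 45·74·49 = 163170; cumulative 427280. Total 427280.
Difference: |32145 − 427280| = 395135.

395135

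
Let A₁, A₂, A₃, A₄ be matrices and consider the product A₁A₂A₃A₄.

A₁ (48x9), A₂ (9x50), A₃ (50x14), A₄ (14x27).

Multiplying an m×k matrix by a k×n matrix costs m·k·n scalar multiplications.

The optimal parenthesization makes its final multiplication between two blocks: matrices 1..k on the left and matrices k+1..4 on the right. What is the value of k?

Adjacent pairs: A₁A₂ = 48·9·50 = 21600; A₂A₃ = 9·50·14 = 6300; A₃A₄ = 50·14·27 = 18900.
Length 3: A₁..A₃: k=1: 0+6300+48·9·14=12348; k=2: 21600+0+48·50·14=55200 → min 12348 | A₂..A₄: k=2: 0+18900+9·50·27=31050; k=3: 6300+0+9·14·27=9702 → min 9702.
Top-level splits: k=1: (A₁..A₁)·(A₂..A₄) → 0+9702+48·9·27 = 21366; k=2: (A₁..A₂)·(A₃..A₄) → 21600+18900+48·50·27 = 105300; k=3: (A₁..A₃)·(A₄..A₄) → 12348+0+48·14·27 = 30492.
Best split is after A₁, i.e. k = 1.

1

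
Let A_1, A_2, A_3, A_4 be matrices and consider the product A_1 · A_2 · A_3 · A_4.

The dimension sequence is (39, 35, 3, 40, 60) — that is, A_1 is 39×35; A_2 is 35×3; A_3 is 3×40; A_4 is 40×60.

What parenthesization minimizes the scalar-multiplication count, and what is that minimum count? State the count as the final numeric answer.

18315

Adjacent pairs: A_1A_2 = 39·35·3 = 4095; A_2A_3 = 35·3·40 = 4200; A_3A_4 = 3·40·60 = 7200.
Length 3: A_1..A_3: k=1: 0+4200+39·35·40=58800; k=2: 4095+0+39·3·40=8775 → min 8775 | A_2..A_4: k=2: 0+7200+35·3·60=13500; k=3: 4200+0+35·40·60=88200 → min 13500.
Length 4: A_1..A_4: k=1: 0+13500+39·35·60=95400; k=2: 4095+7200+39·3·60=18315; k=3: 8775+0+39·40·60=102375 → min 18315.
Optimal parenthesization: ((A_1 · A_2) · (A_3 · A_4)) with cost 18315.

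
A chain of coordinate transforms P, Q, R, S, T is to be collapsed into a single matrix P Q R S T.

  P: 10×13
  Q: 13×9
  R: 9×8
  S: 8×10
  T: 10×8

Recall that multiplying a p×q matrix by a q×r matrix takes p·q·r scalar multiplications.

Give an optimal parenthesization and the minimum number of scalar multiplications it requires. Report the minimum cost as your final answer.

Adjacent pairs: PQ = 10·13·9 = 1170; QR = 13·9·8 = 936; RS = 9·8·10 = 720; ST = 8·10·8 = 640.
Length 3: P..R: k=1: 0+936+10·13·8=1976; k=2: 1170+0+10·9·8=1890 → min 1890 | Q..S: k=2: 0+720+13·9·10=1890; k=3: 936+0+13·8·10=1976 → min 1890 | R..T: k=3: 0+640+9·8·8=1216; k=4: 720+0+9·10·8=1440 → min 1216.
Length 4: P..S: k=1: 0+1890+10·13·10=3190; k=2: 1170+720+10·9·10=2790; k=3: 1890+0+10·8·10=2690 → min 2690 | Q..T: k=2: 0+1216+13·9·8=2152; k=3: 936+640+13·8·8=2408; k=4: 1890+0+13·10·8=2930 → min 2152.
Length 5: P..T: k=1: 0+2152+10·13·8=3192; k=2: 1170+1216+10·9·8=3106; k=3: 1890+640+10·8·8=3170; k=4: 2690+0+10·10·8=3490 → min 3106.
Optimal parenthesization: ((P Q) (R (S T))) with cost 3106.

3106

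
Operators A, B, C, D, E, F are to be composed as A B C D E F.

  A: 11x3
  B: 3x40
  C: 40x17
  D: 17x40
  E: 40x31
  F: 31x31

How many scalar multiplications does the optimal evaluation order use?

Adjacent pairs: AB = 11·3·40 = 1320; BC = 3·40·17 = 2040; CD = 40·17·40 = 27200; DE = 17·40·31 = 21080; EF = 40·31·31 = 38440.
Length 3: A..C: k=1: 0+2040+11·3·17=2601; k=2: 1320+0+11·40·17=8800 → min 2601 | B..D: k=2: 0+27200+3·40·40=32000; k=3: 2040+0+3·17·40=4080 → min 4080 | C..E: k=3: 0+21080+40·17·31=42160; k=4: 27200+0+40·40·31=76800 → min 42160 | D..F: k=4: 0+38440+17·40·31=59520; k=5: 21080+0+17·31·31=37417 → min 37417.
Length 4: A..D: k=1: 0+4080+11·3·40=5400; k=2: 1320+27200+11·40·40=46120; k=3: 2601+0+11·17·40=10081 → min 5400 | B..E: k=2: 0+42160+3·40·31=45880; k=3: 2040+21080+3·17·31=24701; k=4: 4080+0+3·40·31=7800 → min 7800 | C..F: k=3: 0+37417+40·17·31=58497; k=4: 27200+38440+40·40·31=115240; k=5: 42160+0+40·31·31=80600 → min 58497.
Length 5: A..E: k=1: 0+7800+11·3·31=8823; k=2: 1320+42160+11·40·31=57120; k=3: 2601+21080+11·17·31=29478; k=4: 5400+0+11·40·31=19040 → min 8823 | B..F: k=2: 0+58497+3·40·31=62217; k=3: 2040+37417+3·17·31=41038; k=4: 4080+38440+3·40·31=46240; k=5: 7800+0+3·31·31=10683 → min 10683.
Length 6: A..F: k=1: 0+10683+11·3·31=11706; k=2: 1320+58497+11·40·31=73457; k=3: 2601+37417+11·17·31=45815; k=4: 5400+38440+11·40·31=57480; k=5: 8823+0+11·31·31=19394 → min 11706.
Optimal order: (A ((((B C) D) E) F)) with cost 11706.

11706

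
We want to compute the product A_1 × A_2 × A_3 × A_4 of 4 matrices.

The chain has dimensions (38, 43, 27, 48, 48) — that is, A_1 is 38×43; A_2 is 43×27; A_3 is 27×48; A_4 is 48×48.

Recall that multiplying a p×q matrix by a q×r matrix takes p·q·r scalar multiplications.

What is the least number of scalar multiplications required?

Adjacent pairs: A_1A_2 = 38·43·27 = 44118; A_2A_3 = 43·27·48 = 55728; A_3A_4 = 27·48·48 = 62208.
Length 3: A_1..A_3: k=1: 0+55728+38·43·48=134160; k=2: 44118+0+38·27·48=93366 → min 93366 | A_2..A_4: k=2: 0+62208+43·27·48=117936; k=3: 55728+0+43·48·48=154800 → min 117936.
Length 4: A_1..A_4: k=1: 0+117936+38·43·48=196368; k=2: 44118+62208+38·27·48=155574; k=3: 93366+0+38·48·48=180918 → min 155574.
Optimal order: ((A_1 × A_2) × (A_3 × A_4)) with cost 155574.

155574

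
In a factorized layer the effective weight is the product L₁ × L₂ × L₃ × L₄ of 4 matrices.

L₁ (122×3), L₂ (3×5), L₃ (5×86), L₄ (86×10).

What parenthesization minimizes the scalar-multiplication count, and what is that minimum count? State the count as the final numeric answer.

Adjacent pairs: L₁L₂ = 122·3·5 = 1830; L₂L₃ = 3·5·86 = 1290; L₃L₄ = 5·86·10 = 4300.
Length 3: L₁..L₃: k=1: 0+1290+122·3·86=32766; k=2: 1830+0+122·5·86=54290 → min 32766 | L₂..L₄: k=2: 0+4300+3·5·10=4450; k=3: 1290+0+3·86·10=3870 → min 3870.
Length 4: L₁..L₄: k=1: 0+3870+122·3·10=7530; k=2: 1830+4300+122·5·10=12230; k=3: 32766+0+122·86·10=137686 → min 7530.
Optimal parenthesization: (L₁ × ((L₂ × L₃) × L₄)) with cost 7530.

7530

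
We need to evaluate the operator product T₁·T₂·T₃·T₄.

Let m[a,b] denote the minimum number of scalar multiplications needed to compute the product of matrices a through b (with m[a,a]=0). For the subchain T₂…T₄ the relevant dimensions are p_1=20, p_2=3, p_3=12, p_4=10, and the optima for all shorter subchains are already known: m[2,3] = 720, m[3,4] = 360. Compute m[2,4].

m[2,4] = min over k∈[2,3] of m[2,k]+m[k+1,4]+p_{1}·p_k·p_{4}.
k=2: 0 + 360 + 20·3·10 = 960; k=3: 720 + 0 + 20·12·10 = 3120.
Minimum: 960 at k=2.

960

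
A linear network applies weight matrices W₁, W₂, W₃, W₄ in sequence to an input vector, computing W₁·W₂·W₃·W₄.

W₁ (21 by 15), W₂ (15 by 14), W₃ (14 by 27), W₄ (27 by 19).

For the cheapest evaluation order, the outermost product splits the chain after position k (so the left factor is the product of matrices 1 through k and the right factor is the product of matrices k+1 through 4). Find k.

1

Adjacent pairs: W₁W₂ = 21·15·14 = 4410; W₂W₃ = 15·14·27 = 5670; W₃W₄ = 14·27·19 = 7182.
Length 3: W₁..W₃: k=1: 0+5670+21·15·27=14175; k=2: 4410+0+21·14·27=12348 → min 12348 | W₂..W₄: k=2: 0+7182+15·14·19=11172; k=3: 5670+0+15·27·19=13365 → min 11172.
Top-level splits: k=1: (W₁..W₁)·(W₂..W₄) → 0+11172+21·15·19 = 17157; k=2: (W₁..W₂)·(W₃..W₄) → 4410+7182+21·14·19 = 17178; k=3: (W₁..W₃)·(W₄..W₄) → 12348+0+21·27·19 = 23121.
Best split is after W₁, i.e. k = 1.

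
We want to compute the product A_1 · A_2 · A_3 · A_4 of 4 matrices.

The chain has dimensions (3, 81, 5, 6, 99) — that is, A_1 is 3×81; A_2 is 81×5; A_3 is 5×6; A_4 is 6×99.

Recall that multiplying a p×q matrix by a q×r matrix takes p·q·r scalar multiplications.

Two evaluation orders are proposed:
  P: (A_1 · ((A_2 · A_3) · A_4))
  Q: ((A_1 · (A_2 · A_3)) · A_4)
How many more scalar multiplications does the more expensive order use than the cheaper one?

68931

Order P = (A_1 · ((A_2 · A_3) · A_4)): (A_2 · A_3): 81×5 by 5×6 → 81×6, cost 81·5·6 = 2430; ((A_2 · A_3) · A_4): 81×6 by 6×99 → 81×99, cost 81·6·99 = 48114; cumulative 50544; (A_1 · ((A_2 · A_3) · A_4)): 3×81 by 81×99 → 3×99, cost 3·81·99 = 24057; cumulative 74601. Total 74601.
Order Q = ((A_1 · (A_2 · A_3)) · A_4): (A_2 · A_3): 81×5 by 5×6 → 81×6, cost 81·5·6 = 2430; (A_1 · (A_2 · A_3)): 3×81 by 81×6 → 3×6, cost 3·81·6 = 1458; cumulative 3888; ((A_1 · (A_2 · A_3)) · A_4): 3×6 by 6×99 → 3×99, cost 3·6·99 = 1782; cumulative 5670. Total 5670.
Difference: |74601 − 5670| = 68931.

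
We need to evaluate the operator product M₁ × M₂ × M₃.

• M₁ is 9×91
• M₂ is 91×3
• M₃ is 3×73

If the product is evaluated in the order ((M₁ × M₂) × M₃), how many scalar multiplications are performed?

4428

(M₁ × M₂): 9×91 by 91×3 → 9×3, cost 9·91·3 = 2457
((M₁ × M₂) × M₃): 9×3 by 3×73 → 9×73, cost 9·3·73 = 1971; cumulative 4428
Total: 4428 scalar multiplications.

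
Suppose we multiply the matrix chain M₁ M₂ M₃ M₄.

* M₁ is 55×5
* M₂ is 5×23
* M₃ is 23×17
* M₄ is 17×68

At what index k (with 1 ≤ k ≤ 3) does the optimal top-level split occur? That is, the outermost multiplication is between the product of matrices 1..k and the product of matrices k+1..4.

1

Adjacent pairs: M₁M₂ = 55·5·23 = 6325; M₂M₃ = 5·23·17 = 1955; M₃M₄ = 23·17·68 = 26588.
Length 3: M₁..M₃: k=1: 0+1955+55·5·17=6630; k=2: 6325+0+55·23·17=27830 → min 6630 | M₂..M₄: k=2: 0+26588+5·23·68=34408; k=3: 1955+0+5·17·68=7735 → min 7735.
Top-level splits: k=1: (M₁..M₁)·(M₂..M₄) → 0+7735+55·5·68 = 26435; k=2: (M₁..M₂)·(M₃..M₄) → 6325+26588+55·23·68 = 118933; k=3: (M₁..M₃)·(M₄..M₄) → 6630+0+55·17·68 = 70210.
Best split is after M₁, i.e. k = 1.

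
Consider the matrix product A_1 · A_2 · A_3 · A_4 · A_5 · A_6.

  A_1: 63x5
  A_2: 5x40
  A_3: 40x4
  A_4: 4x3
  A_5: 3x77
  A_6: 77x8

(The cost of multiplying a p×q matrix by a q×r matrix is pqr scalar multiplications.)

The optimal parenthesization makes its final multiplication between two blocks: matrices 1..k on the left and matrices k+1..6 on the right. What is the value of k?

Adjacent pairs: A_1A_2 = 63·5·40 = 12600; A_2A_3 = 5·40·4 = 800; A_3A_4 = 40·4·3 = 480; A_4A_5 = 4·3·77 = 924; A_5A_6 = 3·77·8 = 1848.
Length 3: A_1..A_3: k=1: 0+800+63·5·4=2060; k=2: 12600+0+63·40·4=22680 → min 2060 | A_2..A_4: k=2: 0+480+5·40·3=1080; k=3: 800+0+5·4·3=860 → min 860 | A_3..A_5: k=3: 0+924+40·4·77=13244; k=4: 480+0+40·3·77=9720 → min 9720 | A_4..A_6: k=4: 0+1848+4·3·8=1944; k=5: 924+0+4·77·8=3388 → min 1944.
Length 4: A_1..A_4: k=1: 0+860+63·5·3=1805; k=2: 12600+480+63·40·3=20640; k=3: 2060+0+63·4·3=2816 → min 1805 | A_2..A_5: k=2: 0+9720+5·40·77=25120; k=3: 800+924+5·4·77=3264; k=4: 860+0+5·3·77=2015 → min 2015 | A_3..A_6: k=3: 0+1944+40·4·8=3224; k=4: 480+1848+40·3·8=3288; k=5: 9720+0+40·77·8=34360 → min 3224.
Length 5: A_1..A_5: k=1: 0+2015+63·5·77=26270; k=2: 12600+9720+63·40·77=216360; k=3: 2060+924+63·4·77=22388; k=4: 1805+0+63·3·77=16358 → min 16358 | A_2..A_6: k=2: 0+3224+5·40·8=4824; k=3: 800+1944+5·4·8=2904; k=4: 860+1848+5·3·8=2828; k=5: 2015+0+5·77·8=5095 → min 2828.
Top-level splits: k=1: (A_1..A_1)·(A_2..A_6) → 0+2828+63·5·8 = 5348; k=2: (A_1..A_2)·(A_3..A_6) → 12600+3224+63·40·8 = 35984; k=3: (A_1..A_3)·(A_4..A_6) → 2060+1944+63·4·8 = 6020; k=4: (A_1..A_4)·(A_5..A_6) → 1805+1848+63·3·8 = 5165; k=5: (A_1..A_5)·(A_6..A_6) → 16358+0+63·77·8 = 55166.
Best split is after A_4, i.e. k = 4.

4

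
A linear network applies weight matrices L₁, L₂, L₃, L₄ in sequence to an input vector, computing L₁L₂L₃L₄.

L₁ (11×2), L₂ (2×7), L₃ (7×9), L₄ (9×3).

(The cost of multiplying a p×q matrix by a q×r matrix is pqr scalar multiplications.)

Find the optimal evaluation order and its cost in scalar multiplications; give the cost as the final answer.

Adjacent pairs: L₁L₂ = 11·2·7 = 154; L₂L₃ = 2·7·9 = 126; L₃L₄ = 7·9·3 = 189.
Length 3: L₁..L₃: k=1: 0+126+11·2·9=324; k=2: 154+0+11·7·9=847 → min 324 | L₂..L₄: k=2: 0+189+2·7·3=231; k=3: 126+0+2·9·3=180 → min 180.
Length 4: L₁..L₄: k=1: 0+180+11·2·3=246; k=2: 154+189+11·7·3=574; k=3: 324+0+11·9·3=621 → min 246.
Optimal parenthesization: (L₁((L₂L₃)L₄)) with cost 246.

246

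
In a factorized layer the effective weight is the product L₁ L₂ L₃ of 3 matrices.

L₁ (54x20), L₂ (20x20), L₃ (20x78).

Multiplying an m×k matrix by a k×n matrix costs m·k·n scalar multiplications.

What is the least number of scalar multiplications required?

105840

Order (L₁ (L₂ L₃)): (L₂ L₃): 20×20 by 20×78 → 20×78, cost 20·20·78 = 31200; (L₁ (L₂ L₃)): 54×20 by 20×78 → 54×78, cost 54·20·78 = 84240; cumulative 115440. Total 115440.
Order ((L₁ L₂) L₃): (L₁ L₂): 54×20 by 20×20 → 54×20, cost 54·20·20 = 21600; ((L₁ L₂) L₃): 54×20 by 20×78 → 54×78, cost 54·20·78 = 84240; cumulative 105840. Total 105840.
Minimum: 105840.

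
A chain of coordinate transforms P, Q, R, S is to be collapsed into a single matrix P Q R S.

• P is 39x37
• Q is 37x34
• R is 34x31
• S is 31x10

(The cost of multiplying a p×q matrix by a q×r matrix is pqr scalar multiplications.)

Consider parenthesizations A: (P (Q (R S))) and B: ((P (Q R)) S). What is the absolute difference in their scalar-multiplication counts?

58271

Order A = (P (Q (R S))): (R S): 34×31 by 31×10 → 34×10, cost 34·31·10 = 10540; (Q (R S)): 37×34 by 34×10 → 37×10, cost 37·34·10 = 12580; cumulative 23120; (P (Q (R S))): 39×37 by 37×10 → 39×10, cost 39·37·10 = 14430; cumulative 37550. Total 37550.
Order B = ((P (Q R)) S): (Q R): 37×34 by 34×31 → 37×31, cost 37·34·31 = 38998; (P (Q R)): 39×37 by 37×31 → 39×31, cost 39·37·31 = 44733; cumulative 83731; ((P (Q R)) S): 39×31 by 31×10 → 39×10, cost 39·31·10 = 12090; cumulative 95821. Total 95821.
Difference: |37550 − 95821| = 58271.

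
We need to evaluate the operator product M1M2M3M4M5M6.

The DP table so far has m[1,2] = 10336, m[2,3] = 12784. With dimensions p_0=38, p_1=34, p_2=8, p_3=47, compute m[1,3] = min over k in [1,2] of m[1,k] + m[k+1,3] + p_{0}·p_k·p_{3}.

24624

m[1,3] = min over k∈[1,2] of m[1,k]+m[k+1,3]+p_{0}·p_k·p_{3}.
k=1: 0 + 12784 + 38·34·47 = 73508; k=2: 10336 + 0 + 38·8·47 = 24624.
Minimum: 24624 at k=2.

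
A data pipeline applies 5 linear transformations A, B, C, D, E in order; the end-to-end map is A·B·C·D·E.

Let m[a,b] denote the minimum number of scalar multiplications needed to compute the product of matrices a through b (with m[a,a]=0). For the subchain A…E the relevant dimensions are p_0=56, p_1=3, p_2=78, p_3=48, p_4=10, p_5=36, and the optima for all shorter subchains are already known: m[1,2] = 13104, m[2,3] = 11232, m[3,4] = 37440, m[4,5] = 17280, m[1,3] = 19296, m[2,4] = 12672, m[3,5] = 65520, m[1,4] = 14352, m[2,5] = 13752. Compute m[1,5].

m[1,5] = min over k∈[1,4] of m[1,k]+m[k+1,5]+p_{0}·p_k·p_{5}.
k=1: 0 + 13752 + 56·3·36 = 19800; k=2: 13104 + 65520 + 56·78·36 = 235872; k=3: 19296 + 17280 + 56·48·36 = 133344; k=4: 14352 + 0 + 56·10·36 = 34512.
Minimum: 19800 at k=1.

19800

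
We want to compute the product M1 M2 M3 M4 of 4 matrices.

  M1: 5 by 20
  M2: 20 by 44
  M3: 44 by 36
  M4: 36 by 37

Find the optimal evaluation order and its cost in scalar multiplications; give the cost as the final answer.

Adjacent pairs: M1M2 = 5·20·44 = 4400; M2M3 = 20·44·36 = 31680; M3M4 = 44·36·37 = 58608.
Length 3: M1..M3: k=1: 0+31680+5·20·36=35280; k=2: 4400+0+5·44·36=12320 → min 12320 | M2..M4: k=2: 0+58608+20·44·37=91168; k=3: 31680+0+20·36·37=58320 → min 58320.
Length 4: M1..M4: k=1: 0+58320+5·20·37=62020; k=2: 4400+58608+5·44·37=71148; k=3: 12320+0+5·36·37=18980 → min 18980.
Optimal parenthesization: (((M1 M2) M3) M4) with cost 18980.

18980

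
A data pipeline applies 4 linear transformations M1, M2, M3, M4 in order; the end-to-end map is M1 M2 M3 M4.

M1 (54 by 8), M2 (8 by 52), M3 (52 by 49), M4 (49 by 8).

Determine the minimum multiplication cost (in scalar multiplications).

26976

Adjacent pairs: M1M2 = 54·8·52 = 22464; M2M3 = 8·52·49 = 20384; M3M4 = 52·49·8 = 20384.
Length 3: M1..M3: k=1: 0+20384+54·8·49=41552; k=2: 22464+0+54·52·49=160056 → min 41552 | M2..M4: k=2: 0+20384+8·52·8=23712; k=3: 20384+0+8·49·8=23520 → min 23520.
Length 4: M1..M4: k=1: 0+23520+54·8·8=26976; k=2: 22464+20384+54·52·8=65312; k=3: 41552+0+54·49·8=62720 → min 26976.
Optimal order: (M1 ((M2 M3) M4)) with cost 26976.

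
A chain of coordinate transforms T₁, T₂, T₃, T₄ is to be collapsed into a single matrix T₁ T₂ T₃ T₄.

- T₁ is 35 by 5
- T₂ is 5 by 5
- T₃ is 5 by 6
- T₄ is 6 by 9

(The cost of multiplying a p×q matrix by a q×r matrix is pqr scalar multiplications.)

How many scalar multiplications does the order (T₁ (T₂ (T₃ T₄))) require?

(T₃ T₄): 5×6 by 6×9 → 5×9, cost 5·6·9 = 270
(T₂ (T₃ T₄)): 5×5 by 5×9 → 5×9, cost 5·5·9 = 225; cumulative 495
(T₁ (T₂ (T₃ T₄))): 35×5 by 5×9 → 35×9, cost 35·5·9 = 1575; cumulative 2070
Total: 2070 scalar multiplications.

2070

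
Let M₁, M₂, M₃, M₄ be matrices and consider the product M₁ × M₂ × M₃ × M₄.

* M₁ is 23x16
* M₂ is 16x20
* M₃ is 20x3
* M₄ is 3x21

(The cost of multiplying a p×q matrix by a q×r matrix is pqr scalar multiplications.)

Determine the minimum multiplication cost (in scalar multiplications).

Adjacent pairs: M₁M₂ = 23·16·20 = 7360; M₂M₃ = 16·20·3 = 960; M₃M₄ = 20·3·21 = 1260.
Length 3: M₁..M₃: k=1: 0+960+23·16·3=2064; k=2: 7360+0+23·20·3=8740 → min 2064 | M₂..M₄: k=2: 0+1260+16·20·21=7980; k=3: 960+0+16·3·21=1968 → min 1968.
Length 4: M₁..M₄: k=1: 0+1968+23·16·21=9696; k=2: 7360+1260+23·20·21=18280; k=3: 2064+0+23·3·21=3513 → min 3513.
Optimal order: ((M₁ × (M₂ × M₃)) × M₄) with cost 3513.

3513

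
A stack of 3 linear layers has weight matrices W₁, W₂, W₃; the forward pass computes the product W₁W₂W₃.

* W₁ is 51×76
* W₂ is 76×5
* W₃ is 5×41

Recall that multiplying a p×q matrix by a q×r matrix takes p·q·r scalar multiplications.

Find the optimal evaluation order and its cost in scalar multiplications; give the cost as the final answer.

29835

(W₁(W₂W₃)): cost 174496.
((W₁W₂)W₃): cost 29835.
Optimal: ((W₁W₂)W₃) with cost 29835.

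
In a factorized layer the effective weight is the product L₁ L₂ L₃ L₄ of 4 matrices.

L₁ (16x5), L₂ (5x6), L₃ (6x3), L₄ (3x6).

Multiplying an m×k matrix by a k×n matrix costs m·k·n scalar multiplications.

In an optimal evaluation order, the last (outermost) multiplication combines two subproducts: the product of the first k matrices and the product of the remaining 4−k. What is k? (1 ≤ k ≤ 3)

3

Adjacent pairs: L₁L₂ = 16·5·6 = 480; L₂L₃ = 5·6·3 = 90; L₃L₄ = 6·3·6 = 108.
Length 3: L₁..L₃: k=1: 0+90+16·5·3=330; k=2: 480+0+16·6·3=768 → min 330 | L₂..L₄: k=2: 0+108+5·6·6=288; k=3: 90+0+5·3·6=180 → min 180.
Top-level splits: k=1: (L₁..L₁)·(L₂..L₄) → 0+180+16·5·6 = 660; k=2: (L₁..L₂)·(L₃..L₄) → 480+108+16·6·6 = 1164; k=3: (L₁..L₃)·(L₄..L₄) → 330+0+16·3·6 = 618.
Best split is after L₃, i.e. k = 3.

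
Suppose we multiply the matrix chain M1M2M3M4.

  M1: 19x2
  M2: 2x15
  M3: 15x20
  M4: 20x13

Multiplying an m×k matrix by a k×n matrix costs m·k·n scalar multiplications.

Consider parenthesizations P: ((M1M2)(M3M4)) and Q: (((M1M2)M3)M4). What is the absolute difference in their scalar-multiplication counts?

Order P = ((M1M2)(M3M4)): (M1M2): 19×2 by 2×15 → 19×15, cost 19·2·15 = 570; (M3M4): 15×20 by 20×13 → 15×13, cost 15·20·13 = 3900; ((M1M2)(M3M4)): 19×15 by 15×13 → 19×13, cost 19·15·13 = 3705; cumulative 8175. Total 8175.
Order Q = (((M1M2)M3)M4): (M1M2): 19×2 by 2×15 → 19×15, cost 19·2·15 = 570; ((M1M2)M3): 19×15 by 15×20 → 19×20, cost 19·15·20 = 5700; cumulative 6270; (((M1M2)M3)M4): 19×20 by 20×13 → 19×13, cost 19·20·13 = 4940; cumulative 11210. Total 11210.
Difference: |8175 − 11210| = 3035.

3035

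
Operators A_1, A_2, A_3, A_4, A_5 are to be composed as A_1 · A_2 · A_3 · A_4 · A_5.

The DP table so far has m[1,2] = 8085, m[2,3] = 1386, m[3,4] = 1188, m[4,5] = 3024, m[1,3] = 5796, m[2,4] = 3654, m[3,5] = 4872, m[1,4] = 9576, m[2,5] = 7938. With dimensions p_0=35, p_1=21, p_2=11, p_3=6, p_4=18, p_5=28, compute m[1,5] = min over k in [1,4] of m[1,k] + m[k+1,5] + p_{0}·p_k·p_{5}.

14700

m[1,5] = min over k∈[1,4] of m[1,k]+m[k+1,5]+p_{0}·p_k·p_{5}.
k=1: 0 + 7938 + 35·21·28 = 28518; k=2: 8085 + 4872 + 35·11·28 = 23737; k=3: 5796 + 3024 + 35·6·28 = 14700; k=4: 9576 + 0 + 35·18·28 = 27216.
Minimum: 14700 at k=3.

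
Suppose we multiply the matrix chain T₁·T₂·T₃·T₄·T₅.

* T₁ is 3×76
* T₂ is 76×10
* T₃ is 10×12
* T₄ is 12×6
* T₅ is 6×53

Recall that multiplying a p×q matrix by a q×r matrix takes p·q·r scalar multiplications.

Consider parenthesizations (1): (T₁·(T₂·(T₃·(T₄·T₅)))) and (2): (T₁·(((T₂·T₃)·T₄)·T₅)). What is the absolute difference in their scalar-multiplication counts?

Order (1) = (T₁·(T₂·(T₃·(T₄·T₅)))): (T₄·T₅): 12×6 by 6×53 → 12×53, cost 12·6·53 = 3816; (T₃·(T₄·T₅)): 10×12 by 12×53 → 10×53, cost 10·12·53 = 6360; cumulative 10176; (T₂·(T₃·(T₄·T₅))): 76×10 by 10×53 → 76×53, cost 76·10·53 = 40280; cumulative 50456; (T₁·(T₂·(T₃·(T₄·T₅)))): 3×76 by 76×53 → 3×53, cost 3·76·53 = 12084; cumulative 62540. Total 62540.
Order (2) = (T₁·(((T₂·T₃)·T₄)·T₅)): (T₂·T₃): 76×10 by 10×12 → 76×12, cost 76·10·12 = 9120; ((T₂·T₃)·T₄): 76×12 by 12×6 → 76×6, cost 76·12·6 = 5472; cumulative 14592; (((T₂·T₃)·T₄)·T₅): 76×6 by 6×53 → 76×53, cost 76·6·53 = 24168; cumulative 38760; (T₁·(((T₂·T₃)·T₄)·T₅)): 3×76 by 76×53 → 3×53, cost 3·76·53 = 12084; cumulative 50844. Total 50844.
Difference: |62540 − 50844| = 11696.

11696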